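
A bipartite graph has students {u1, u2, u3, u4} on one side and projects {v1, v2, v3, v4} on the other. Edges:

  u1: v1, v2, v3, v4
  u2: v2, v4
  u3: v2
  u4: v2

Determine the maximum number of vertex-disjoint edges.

Unit-capacity flow: source→left, listed edges, right→sink; max matching = max flow.
Augmenting path u1→v1 (+1); matched 1.
Augmenting path u2→v2 (+1); matched 2.
Augmenting path u3→v2→u2→v4 (+1); matched 3.
No augmenting path remains; maximum matching = 3.
König certificate: {u1, u2, v2} is a vertex cover of size 3 (every listed pair touches it), so no matching can be larger.

3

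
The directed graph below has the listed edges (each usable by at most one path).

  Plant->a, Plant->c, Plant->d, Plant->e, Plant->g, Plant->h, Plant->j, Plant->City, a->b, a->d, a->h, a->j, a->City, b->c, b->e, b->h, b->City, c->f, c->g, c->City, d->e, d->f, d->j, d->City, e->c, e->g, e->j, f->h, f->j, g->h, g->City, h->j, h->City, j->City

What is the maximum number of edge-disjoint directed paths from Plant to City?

Assign every edge capacity 1; by Menger, the answer equals the max flow.
Path Plant→City (+1); total 1.
Path Plant→a→City (+1); total 2.
Path Plant→c→City (+1); total 3.
Path Plant→d→City (+1); total 4.
Path Plant→g→City (+1); total 5.
Path Plant→h→City (+1); total 6.
Path Plant→j→City (+1); total 7.
No residual Plant→City path; max flow = 7.
Certifying cut of size 7: {Plant→City, Plant→a, Plant→d, c→City, g→City, h→City, j→City}.

7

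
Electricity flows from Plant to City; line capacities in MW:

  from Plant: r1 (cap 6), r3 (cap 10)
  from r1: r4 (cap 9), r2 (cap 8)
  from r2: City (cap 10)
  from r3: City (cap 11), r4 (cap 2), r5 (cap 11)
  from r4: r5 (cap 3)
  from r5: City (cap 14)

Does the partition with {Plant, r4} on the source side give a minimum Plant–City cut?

No — its capacity is 19, but the minimum cut has capacity 16.

Given cut capacity: 6 + 10 + 3 = 19.
Augment Plant→r3→City: bottleneck 10, flow now 10.
Augment Plant→r1→r2→City: bottleneck 6, flow now 16.
No augmenting path remains; maximum flow = 16.
In the residual graph, reachable from Plant: {Plant}.
Min-cut edges: Plant→r1 (6), Plant→r3 (10); capacity 6 + 10 = 16.
Cut capacity 19 exceeds the max flow 16, so it is not minimum.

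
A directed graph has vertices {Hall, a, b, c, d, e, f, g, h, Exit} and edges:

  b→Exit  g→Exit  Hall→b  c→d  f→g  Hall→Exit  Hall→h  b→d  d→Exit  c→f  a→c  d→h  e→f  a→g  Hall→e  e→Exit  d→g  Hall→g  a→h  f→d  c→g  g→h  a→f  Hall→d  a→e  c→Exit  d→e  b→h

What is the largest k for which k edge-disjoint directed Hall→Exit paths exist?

5

Assign every edge capacity 1; by Menger, the answer equals the max flow.
Path Hall→Exit (+1); total 1.
Path Hall→b→Exit (+1); total 2.
Path Hall→d→Exit (+1); total 3.
Path Hall→e→Exit (+1); total 4.
Path Hall→g→Exit (+1); total 5.
No residual Hall→Exit path; max flow = 5.
Certifying cut of size 5: {Hall→Exit, Hall→b, Hall→d, Hall→e, Hall→g}.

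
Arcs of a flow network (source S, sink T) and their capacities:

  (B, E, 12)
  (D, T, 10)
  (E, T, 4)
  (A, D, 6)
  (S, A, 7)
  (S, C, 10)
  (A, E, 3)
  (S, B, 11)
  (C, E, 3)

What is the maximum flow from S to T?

Augment S→A→D→T: bottleneck 6, flow now 6.
Augment S→A→E→T: bottleneck 1, flow now 7.
Augment S→B→E→T: bottleneck 3, flow now 10.
No augmenting path remains; maximum flow = 10.
In the residual graph, reachable from S: {S, A, B, C, E}.
Min-cut edges: A→D (6), E→T (4); capacity 6 + 4 = 10.
This cut is saturated, so no flow can exceed 10.

10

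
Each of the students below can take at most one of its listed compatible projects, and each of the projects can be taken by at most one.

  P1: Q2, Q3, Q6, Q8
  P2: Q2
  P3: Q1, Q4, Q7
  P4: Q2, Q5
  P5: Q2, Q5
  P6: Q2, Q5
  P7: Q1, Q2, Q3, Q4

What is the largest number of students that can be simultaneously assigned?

5

Unit-capacity flow: source→left, listed edges, right→sink; max matching = max flow.
Augmenting path P1→Q2 (+1); matched 1.
Augmenting path P3→Q1 (+1); matched 2.
Augmenting path P4→Q5 (+1); matched 3.
Augmenting path P7→Q3 (+1); matched 4.
Augmenting path P2→Q2→P1→Q6 (+1); matched 5.
No augmenting path remains; maximum matching = 5.
König certificate: {P1, P3, P7, Q2, Q5} is a vertex cover of size 5 (every listed pair touches it), so no matching can be larger.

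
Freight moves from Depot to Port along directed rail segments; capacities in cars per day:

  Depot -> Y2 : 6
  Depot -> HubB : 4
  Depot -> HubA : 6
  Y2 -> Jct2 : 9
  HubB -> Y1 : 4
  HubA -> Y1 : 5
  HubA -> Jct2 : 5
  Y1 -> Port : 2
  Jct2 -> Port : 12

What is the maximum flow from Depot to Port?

13

Augment Depot→Y2→Jct2→Port: bottleneck 6, flow now 6.
Augment Depot→HubB→Y1→Port: bottleneck 2, flow now 8.
Augment Depot→HubA→Jct2→Port: bottleneck 5, flow now 13.
No augmenting path remains; maximum flow = 13.
In the residual graph, reachable from Depot: {Depot, HubB, HubA, Y1}.
Min-cut edges: Depot→Y2 (6), HubA→Jct2 (5), Y1→Port (2); capacity 6 + 5 + 2 = 13.
This cut is saturated, so no flow can exceed 13.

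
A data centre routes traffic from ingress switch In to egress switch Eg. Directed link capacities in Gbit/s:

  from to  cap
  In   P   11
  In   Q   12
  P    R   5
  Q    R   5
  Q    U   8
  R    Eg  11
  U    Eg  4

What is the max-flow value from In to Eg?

Augment In→P→R→Eg: bottleneck 5, flow now 5.
Augment In→Q→R→Eg: bottleneck 5, flow now 10.
Augment In→Q→U→Eg: bottleneck 4, flow now 14.
No augmenting path remains; maximum flow = 14.
In the residual graph, reachable from In: {In, P, Q, U}.
Min-cut edges: P→R (5), Q→R (5), U→Eg (4); capacity 5 + 5 + 4 = 14.
This cut is saturated, so no flow can exceed 14.

14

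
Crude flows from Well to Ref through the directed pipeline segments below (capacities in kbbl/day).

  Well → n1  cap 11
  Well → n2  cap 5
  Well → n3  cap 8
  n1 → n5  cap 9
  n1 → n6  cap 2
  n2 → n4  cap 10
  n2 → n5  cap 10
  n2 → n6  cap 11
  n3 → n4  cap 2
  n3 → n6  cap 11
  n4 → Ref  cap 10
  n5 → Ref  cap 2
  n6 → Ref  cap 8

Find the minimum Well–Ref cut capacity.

17

Augment Well→n1→n5→Ref: bottleneck 2, flow now 2.
Augment Well→n1→n6→Ref: bottleneck 2, flow now 4.
Augment Well→n2→n4→Ref: bottleneck 5, flow now 9.
Augment Well→n3→n4→Ref: bottleneck 2, flow now 11.
Augment Well→n3→n6→Ref: bottleneck 6, flow now 17.
No augmenting path remains; maximum flow = 17.
By max-flow min-cut, the minimum cut capacity equals the max flow.
In the residual graph, reachable from Well: {Well, n1, n5}.
Min-cut edges: Well→n2 (5), Well→n3 (8), n1→n6 (2), n5→Ref (2); capacity 5 + 8 + 2 + 2 = 17.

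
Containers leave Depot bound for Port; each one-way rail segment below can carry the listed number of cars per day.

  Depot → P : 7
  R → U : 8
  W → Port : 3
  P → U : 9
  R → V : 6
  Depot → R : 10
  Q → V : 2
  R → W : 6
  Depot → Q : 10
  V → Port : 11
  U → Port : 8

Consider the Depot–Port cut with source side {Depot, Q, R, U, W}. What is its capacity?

26

Edges leaving {Depot, Q, R, U, W}: Depot→P (7), Q→V (2), R→V (6), U→Port (8), W→Port (3).
Cut capacity = 7 + 2 + 6 + 8 + 3 = 26.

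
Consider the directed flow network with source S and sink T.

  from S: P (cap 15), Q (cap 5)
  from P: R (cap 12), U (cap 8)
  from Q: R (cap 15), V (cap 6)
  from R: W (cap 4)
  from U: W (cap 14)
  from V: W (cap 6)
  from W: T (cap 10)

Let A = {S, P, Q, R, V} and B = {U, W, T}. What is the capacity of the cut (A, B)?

18

Edges leaving {S, P, Q, R, V}: P→U (8), R→W (4), V→W (6).
Cut capacity = 8 + 4 + 6 = 18.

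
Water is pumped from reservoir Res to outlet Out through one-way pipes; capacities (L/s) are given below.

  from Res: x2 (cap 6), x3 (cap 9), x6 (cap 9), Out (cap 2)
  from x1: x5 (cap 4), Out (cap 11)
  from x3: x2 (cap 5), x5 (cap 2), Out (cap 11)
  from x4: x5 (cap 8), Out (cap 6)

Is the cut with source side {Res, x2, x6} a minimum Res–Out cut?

Yes — it is a minimum cut (capacity 11).

Given cut capacity: 9 + 2 = 11.
Augment Res→Out: bottleneck 2, flow now 2.
Augment Res→x3→Out: bottleneck 9, flow now 11.
No augmenting path remains; maximum flow = 11.
Cut capacity 11 equals the max flow, so it is a minimum cut.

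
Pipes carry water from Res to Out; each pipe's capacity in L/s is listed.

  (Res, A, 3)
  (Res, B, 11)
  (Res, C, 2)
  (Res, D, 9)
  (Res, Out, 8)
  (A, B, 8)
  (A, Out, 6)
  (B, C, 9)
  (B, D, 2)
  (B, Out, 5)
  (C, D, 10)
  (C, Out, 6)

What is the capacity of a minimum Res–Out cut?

Augment Res→Out: bottleneck 8, flow now 8.
Augment Res→A→Out: bottleneck 3, flow now 11.
Augment Res→B→Out: bottleneck 5, flow now 16.
Augment Res→C→Out: bottleneck 2, flow now 18.
Augment Res→B→C→Out: bottleneck 4, flow now 22.
No augmenting path remains; maximum flow = 22.
By max-flow min-cut, the minimum cut capacity equals the max flow.
In the residual graph, reachable from Res: {Res, B, C, D}.
Min-cut edges: Res→A (3), Res→Out (8), B→Out (5), C→Out (6); capacity 3 + 8 + 5 + 6 = 22.

22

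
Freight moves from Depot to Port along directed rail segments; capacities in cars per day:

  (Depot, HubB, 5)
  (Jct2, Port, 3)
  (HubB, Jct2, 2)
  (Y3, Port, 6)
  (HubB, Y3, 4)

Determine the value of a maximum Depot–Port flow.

Augment Depot→HubB→Y3→Port: bottleneck 4, flow now 4.
Augment Depot→HubB→Jct2→Port: bottleneck 1, flow now 5.
No augmenting path remains; maximum flow = 5.
In the residual graph, reachable from Depot: {Depot}.
Min-cut edges: Depot→HubB (5); capacity 5 = 5.
This cut is saturated, so no flow can exceed 5.

5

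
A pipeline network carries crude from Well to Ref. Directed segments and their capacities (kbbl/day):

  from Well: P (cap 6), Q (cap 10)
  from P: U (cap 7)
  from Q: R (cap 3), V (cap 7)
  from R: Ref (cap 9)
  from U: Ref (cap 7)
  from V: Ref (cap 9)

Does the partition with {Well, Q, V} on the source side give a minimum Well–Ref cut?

No — its capacity is 18, but the minimum cut has capacity 16.

Given cut capacity: 6 + 3 + 9 = 18.
Augment Well→P→U→Ref: bottleneck 6, flow now 6.
Augment Well→Q→R→Ref: bottleneck 3, flow now 9.
Augment Well→Q→V→Ref: bottleneck 7, flow now 16.
No augmenting path remains; maximum flow = 16.
In the residual graph, reachable from Well: {Well}.
Min-cut edges: Well→P (6), Well→Q (10); capacity 6 + 10 = 16.
Cut capacity 18 exceeds the max flow 16, so it is not minimum.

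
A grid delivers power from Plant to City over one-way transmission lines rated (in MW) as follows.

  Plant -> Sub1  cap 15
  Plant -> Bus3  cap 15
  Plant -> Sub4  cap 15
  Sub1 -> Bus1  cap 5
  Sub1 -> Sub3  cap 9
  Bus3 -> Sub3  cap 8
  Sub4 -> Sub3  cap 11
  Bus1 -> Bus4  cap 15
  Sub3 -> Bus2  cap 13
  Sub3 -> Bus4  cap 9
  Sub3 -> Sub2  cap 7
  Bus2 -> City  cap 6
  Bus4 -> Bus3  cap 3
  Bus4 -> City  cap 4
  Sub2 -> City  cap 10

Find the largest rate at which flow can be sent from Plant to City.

Augment Plant→Sub1→Bus1→Bus4→City: bottleneck 4, flow now 4.
Augment Plant→Sub1→Sub3→Bus2→City: bottleneck 6, flow now 10.
Augment Plant→Sub1→Sub3→Sub2→City: bottleneck 3, flow now 13.
Augment Plant→Bus3→Sub3→Sub2→City: bottleneck 4, flow now 17.
No augmenting path remains; maximum flow = 17.
In the residual graph, reachable from Plant: {Plant, Sub1, Bus3, Sub4, Bus1, Sub3, Bus2, Bus4}.
Min-cut edges: Sub3→Sub2 (7), Bus2→City (6), Bus4→City (4); capacity 7 + 6 + 4 = 17.
This cut is saturated, so no flow can exceed 17.

17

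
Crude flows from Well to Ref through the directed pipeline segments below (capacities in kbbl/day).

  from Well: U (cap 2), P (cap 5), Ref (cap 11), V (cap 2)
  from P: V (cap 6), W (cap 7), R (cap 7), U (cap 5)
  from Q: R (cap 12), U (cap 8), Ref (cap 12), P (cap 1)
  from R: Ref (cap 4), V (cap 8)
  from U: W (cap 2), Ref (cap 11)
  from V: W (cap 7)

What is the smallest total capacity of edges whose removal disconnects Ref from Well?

18

Augment Well→Ref: bottleneck 11, flow now 11.
Augment Well→U→Ref: bottleneck 2, flow now 13.
Augment Well→P→R→Ref: bottleneck 4, flow now 17.
Augment Well→P→U→Ref: bottleneck 1, flow now 18.
No augmenting path remains; maximum flow = 18.
By max-flow min-cut, the minimum cut capacity equals the max flow.
In the residual graph, reachable from Well: {Well, V, W}.
Min-cut edges: Well→P (5), Well→U (2), Well→Ref (11); capacity 5 + 2 + 11 = 18.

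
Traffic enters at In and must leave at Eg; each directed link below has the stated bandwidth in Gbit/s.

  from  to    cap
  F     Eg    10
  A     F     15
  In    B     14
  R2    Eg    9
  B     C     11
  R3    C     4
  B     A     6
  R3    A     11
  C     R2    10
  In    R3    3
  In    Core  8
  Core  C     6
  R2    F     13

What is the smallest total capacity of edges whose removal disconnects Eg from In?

19

Augment In→R3→C→R2→Eg: bottleneck 3, flow now 3.
Augment In→B→C→R2→Eg: bottleneck 6, flow now 9.
Augment In→B→A→F→Eg: bottleneck 6, flow now 15.
Augment In→B→C→R2→F→Eg: bottleneck 1, flow now 16.
Augment In→B→C→R3→A→F→Eg: bottleneck 1, flow now 17. (uses reverse residual edge)
Augment In→Core→C→R3→A→F→Eg: bottleneck 2, flow now 19. (uses reverse residual edge)
No augmenting path remains; maximum flow = 19.
By max-flow min-cut, the minimum cut capacity equals the max flow.
In the residual graph, reachable from In: {In, B, Core, C}.
Min-cut edges: In→R3 (3), B→A (6), C→R2 (10); capacity 3 + 6 + 10 = 19.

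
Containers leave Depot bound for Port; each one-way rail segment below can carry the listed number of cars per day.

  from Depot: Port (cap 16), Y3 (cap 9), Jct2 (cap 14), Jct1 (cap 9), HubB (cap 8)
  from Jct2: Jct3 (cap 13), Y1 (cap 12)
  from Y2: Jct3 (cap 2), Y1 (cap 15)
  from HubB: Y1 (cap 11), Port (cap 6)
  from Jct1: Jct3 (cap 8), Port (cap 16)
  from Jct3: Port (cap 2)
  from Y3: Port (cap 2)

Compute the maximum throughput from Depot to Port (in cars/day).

Augment Depot→Port: bottleneck 16, flow now 16.
Augment Depot→HubB→Port: bottleneck 6, flow now 22.
Augment Depot→Jct1→Port: bottleneck 9, flow now 31.
Augment Depot→Y3→Port: bottleneck 2, flow now 33.
Augment Depot→Jct2→Jct3→Port: bottleneck 2, flow now 35.
No augmenting path remains; maximum flow = 35.
In the residual graph, reachable from Depot: {Depot, Jct2, HubB, Jct3, Y3, Y1}.
Min-cut edges: Depot→Jct1 (9), Depot→Port (16), HubB→Port (6), Jct3→Port (2), Y3→Port (2); capacity 9 + 16 + 6 + 2 + 2 = 35.
This cut is saturated, so no flow can exceed 35.

35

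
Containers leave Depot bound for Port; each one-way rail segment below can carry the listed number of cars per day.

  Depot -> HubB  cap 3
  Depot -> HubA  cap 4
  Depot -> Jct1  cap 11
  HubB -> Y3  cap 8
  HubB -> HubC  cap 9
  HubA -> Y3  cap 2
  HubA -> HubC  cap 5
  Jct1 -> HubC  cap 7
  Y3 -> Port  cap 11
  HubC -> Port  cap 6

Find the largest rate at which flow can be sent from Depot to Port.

11

Augment Depot→HubB→Y3→Port: bottleneck 3, flow now 3.
Augment Depot→HubA→Y3→Port: bottleneck 2, flow now 5.
Augment Depot→HubA→HubC→Port: bottleneck 2, flow now 7.
Augment Depot→Jct1→HubC→Port: bottleneck 4, flow now 11.
No augmenting path remains; maximum flow = 11.
In the residual graph, reachable from Depot: {Depot, HubA, Jct1, HubC}.
Min-cut edges: Depot→HubB (3), HubA→Y3 (2), HubC→Port (6); capacity 3 + 2 + 6 = 11.
This cut is saturated, so no flow can exceed 11.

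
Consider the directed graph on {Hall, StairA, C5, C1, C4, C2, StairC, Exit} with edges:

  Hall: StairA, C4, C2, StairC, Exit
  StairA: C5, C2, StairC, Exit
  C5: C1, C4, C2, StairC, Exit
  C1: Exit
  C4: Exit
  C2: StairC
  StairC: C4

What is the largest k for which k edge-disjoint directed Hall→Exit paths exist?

Assign every edge capacity 1; by Menger, the answer equals the max flow.
Path Hall→Exit (+1); total 1.
Path Hall→StairA→Exit (+1); total 2.
Path Hall→C4→Exit (+1); total 3.
No residual Hall→Exit path; max flow = 3.
Certifying cut of size 3: {C4→Exit, Hall→Exit, Hall→StairA}.

3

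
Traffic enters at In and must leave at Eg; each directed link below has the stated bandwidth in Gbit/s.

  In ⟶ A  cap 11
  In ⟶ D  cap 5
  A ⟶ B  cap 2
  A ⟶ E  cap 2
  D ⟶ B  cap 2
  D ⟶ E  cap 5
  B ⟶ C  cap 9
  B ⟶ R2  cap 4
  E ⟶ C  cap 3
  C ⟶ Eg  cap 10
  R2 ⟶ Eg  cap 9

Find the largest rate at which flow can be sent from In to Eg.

7

Augment In→A→B→C→Eg: bottleneck 2, flow now 2.
Augment In→A→E→C→Eg: bottleneck 2, flow now 4.
Augment In→D→B→C→Eg: bottleneck 2, flow now 6.
Augment In→D→E→C→Eg: bottleneck 1, flow now 7.
No augmenting path remains; maximum flow = 7.
In the residual graph, reachable from In: {In, A, D, E}.
Min-cut edges: A→B (2), D→B (2), E→C (3); capacity 2 + 2 + 3 = 7.
This cut is saturated, so no flow can exceed 7.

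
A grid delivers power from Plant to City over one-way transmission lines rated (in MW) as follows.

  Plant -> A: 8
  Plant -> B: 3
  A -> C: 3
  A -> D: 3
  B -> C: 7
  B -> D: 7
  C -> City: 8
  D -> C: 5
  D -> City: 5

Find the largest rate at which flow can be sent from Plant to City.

9

Augment Plant→A→C→City: bottleneck 3, flow now 3.
Augment Plant→A→D→City: bottleneck 3, flow now 6.
Augment Plant→B→C→City: bottleneck 3, flow now 9.
No augmenting path remains; maximum flow = 9.
In the residual graph, reachable from Plant: {Plant, A}.
Min-cut edges: Plant→B (3), A→C (3), A→D (3); capacity 3 + 3 + 3 = 9.
This cut is saturated, so no flow can exceed 9.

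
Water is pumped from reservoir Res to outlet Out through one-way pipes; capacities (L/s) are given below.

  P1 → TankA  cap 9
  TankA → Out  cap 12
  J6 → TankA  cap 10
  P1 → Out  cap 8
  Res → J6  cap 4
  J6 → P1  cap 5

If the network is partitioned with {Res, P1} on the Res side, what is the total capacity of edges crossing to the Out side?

Edges leaving {Res, P1}: Res→J6 (4), P1→TankA (9), P1→Out (8).
Cut capacity = 4 + 9 + 8 = 21.

21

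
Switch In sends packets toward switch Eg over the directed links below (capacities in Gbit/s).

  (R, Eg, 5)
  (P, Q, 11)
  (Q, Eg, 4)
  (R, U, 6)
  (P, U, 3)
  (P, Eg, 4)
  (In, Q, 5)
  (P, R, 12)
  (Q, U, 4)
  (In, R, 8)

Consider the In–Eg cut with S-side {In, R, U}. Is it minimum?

Given cut capacity: 5 + 5 = 10.
Augment In→Q→Eg: bottleneck 4, flow now 4.
Augment In→R→Eg: bottleneck 5, flow now 9.
No augmenting path remains; maximum flow = 9.
In the residual graph, reachable from In: {In, Q, R, U}.
Min-cut edges: Q→Eg (4), R→Eg (5); capacity 4 + 5 = 9.
Cut capacity 10 exceeds the max flow 9, so it is not minimum.

No — its capacity is 10, but the minimum cut has capacity 9.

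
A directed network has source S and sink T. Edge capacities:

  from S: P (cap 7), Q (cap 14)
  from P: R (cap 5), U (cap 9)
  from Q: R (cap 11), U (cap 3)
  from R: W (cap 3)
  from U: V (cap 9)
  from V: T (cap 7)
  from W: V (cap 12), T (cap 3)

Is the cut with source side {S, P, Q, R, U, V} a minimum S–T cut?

Given cut capacity: 3 + 7 = 10.
Augment S→P→R→W→T: bottleneck 3, flow now 3.
Augment S→P→U→V→T: bottleneck 4, flow now 7.
Augment S→Q→U→V→T: bottleneck 3, flow now 10.
No augmenting path remains; maximum flow = 10.
Cut capacity 10 equals the max flow, so it is a minimum cut.

Yes — it is a minimum cut (capacity 10).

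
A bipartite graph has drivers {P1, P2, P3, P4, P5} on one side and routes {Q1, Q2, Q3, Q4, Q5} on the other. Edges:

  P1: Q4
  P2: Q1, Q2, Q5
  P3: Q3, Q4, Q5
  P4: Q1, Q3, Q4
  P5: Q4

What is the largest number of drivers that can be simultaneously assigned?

Unit-capacity flow: source→left, listed edges, right→sink; max matching = max flow.
Augmenting path P1→Q4 (+1); matched 1.
Augmenting path P2→Q1 (+1); matched 2.
Augmenting path P3→Q3 (+1); matched 3.
Augmenting path P4→Q1→P2→Q2 (+1); matched 4.
No augmenting path remains; maximum matching = 4.
König certificate: {P2, P3, P4, Q4} is a vertex cover of size 4 (every listed pair touches it), so no matching can be larger.

4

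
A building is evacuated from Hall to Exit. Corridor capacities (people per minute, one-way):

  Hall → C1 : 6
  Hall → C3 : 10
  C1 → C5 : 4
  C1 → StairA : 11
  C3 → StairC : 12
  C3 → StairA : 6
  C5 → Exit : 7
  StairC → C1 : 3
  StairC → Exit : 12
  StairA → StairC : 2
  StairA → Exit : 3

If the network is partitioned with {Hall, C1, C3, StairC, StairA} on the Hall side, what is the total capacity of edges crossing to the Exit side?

Edges leaving {Hall, C1, C3, StairC, StairA}: C1→C5 (4), StairC→Exit (12), StairA→Exit (3).
Cut capacity = 4 + 12 + 3 = 19.

19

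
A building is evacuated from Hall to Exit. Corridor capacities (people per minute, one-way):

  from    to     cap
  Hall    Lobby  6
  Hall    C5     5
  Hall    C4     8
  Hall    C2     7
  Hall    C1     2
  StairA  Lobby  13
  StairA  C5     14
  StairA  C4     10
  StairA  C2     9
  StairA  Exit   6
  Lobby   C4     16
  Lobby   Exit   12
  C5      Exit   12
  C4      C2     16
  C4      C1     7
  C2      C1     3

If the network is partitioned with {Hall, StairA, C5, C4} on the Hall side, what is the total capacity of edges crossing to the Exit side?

Edges leaving {Hall, StairA, C5, C4}: Hall→Lobby (6), Hall→C2 (7), Hall→C1 (2), StairA→Lobby (13), StairA→C2 (9), StairA→Exit (6), C5→Exit (12), C4→C2 (16), C4→C1 (7).
Cut capacity = 6 + 7 + 2 + 13 + 9 + 6 + 12 + 16 + 7 = 78.

78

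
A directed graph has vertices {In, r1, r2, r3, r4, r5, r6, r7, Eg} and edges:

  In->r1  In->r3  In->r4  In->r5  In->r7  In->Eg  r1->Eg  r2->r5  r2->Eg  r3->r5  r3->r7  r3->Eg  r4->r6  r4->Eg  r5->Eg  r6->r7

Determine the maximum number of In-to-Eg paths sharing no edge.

Assign every edge capacity 1; by Menger, the answer equals the max flow.
Path In→Eg (+1); total 1.
Path In→r1→Eg (+1); total 2.
Path In→r3→Eg (+1); total 3.
Path In→r4→Eg (+1); total 4.
Path In→r5→Eg (+1); total 5.
No residual In→Eg path; max flow = 5.
Certifying cut of size 5: {In→Eg, In→r1, In→r3, In→r4, In→r5}.

5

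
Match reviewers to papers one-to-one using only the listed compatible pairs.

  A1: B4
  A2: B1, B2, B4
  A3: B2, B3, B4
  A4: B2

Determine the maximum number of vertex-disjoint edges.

4

Unit-capacity flow: source→left, listed edges, right→sink; max matching = max flow.
Augmenting path A1→B4 (+1); matched 1.
Augmenting path A2→B1 (+1); matched 2.
Augmenting path A3→B2 (+1); matched 3.
Augmenting path A4→B2→A3→B3 (+1); matched 4.
No augmenting path remains; maximum matching = 4.
König certificate: {A1, A2, A3, A4} is a vertex cover of size 4 (every listed pair touches it), so no matching can be larger.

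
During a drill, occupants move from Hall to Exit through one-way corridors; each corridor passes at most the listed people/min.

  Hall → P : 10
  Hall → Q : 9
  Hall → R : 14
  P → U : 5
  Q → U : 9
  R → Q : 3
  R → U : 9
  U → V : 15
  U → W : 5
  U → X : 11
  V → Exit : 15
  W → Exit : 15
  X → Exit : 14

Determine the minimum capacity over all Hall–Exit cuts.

23

Augment Hall→P→U→V→Exit: bottleneck 5, flow now 5.
Augment Hall→Q→U→V→Exit: bottleneck 9, flow now 14.
Augment Hall→R→U→V→Exit: bottleneck 1, flow now 15.
Augment Hall→R→U→W→Exit: bottleneck 5, flow now 20.
Augment Hall→R→U→X→Exit: bottleneck 3, flow now 23.
No augmenting path remains; maximum flow = 23.
By max-flow min-cut, the minimum cut capacity equals the max flow.
In the residual graph, reachable from Hall: {Hall, P, Q, R}.
Min-cut edges: P→U (5), Q→U (9), R→U (9); capacity 5 + 9 + 9 = 23.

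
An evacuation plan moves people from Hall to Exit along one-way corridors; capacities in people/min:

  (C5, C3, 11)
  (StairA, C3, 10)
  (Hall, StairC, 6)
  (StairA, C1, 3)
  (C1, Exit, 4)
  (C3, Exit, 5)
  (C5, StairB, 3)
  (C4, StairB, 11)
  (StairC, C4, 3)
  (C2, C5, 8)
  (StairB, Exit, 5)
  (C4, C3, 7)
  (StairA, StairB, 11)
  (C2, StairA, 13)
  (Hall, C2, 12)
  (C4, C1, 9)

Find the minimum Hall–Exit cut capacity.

14

Augment Hall→C2→StairA→C3→Exit: bottleneck 5, flow now 5.
Augment Hall→C2→StairA→StairB→Exit: bottleneck 5, flow now 10.
Augment Hall→C2→StairA→C1→Exit: bottleneck 2, flow now 12.
Augment Hall→StairC→C4→C1→Exit: bottleneck 2, flow now 14.
No augmenting path remains; maximum flow = 14.
By max-flow min-cut, the minimum cut capacity equals the max flow.
In the residual graph, reachable from Hall: {Hall, C2, StairC, C4, StairA, C5, C3, StairB, C1}.
Min-cut edges: C3→Exit (5), StairB→Exit (5), C1→Exit (4); capacity 5 + 5 + 4 = 14.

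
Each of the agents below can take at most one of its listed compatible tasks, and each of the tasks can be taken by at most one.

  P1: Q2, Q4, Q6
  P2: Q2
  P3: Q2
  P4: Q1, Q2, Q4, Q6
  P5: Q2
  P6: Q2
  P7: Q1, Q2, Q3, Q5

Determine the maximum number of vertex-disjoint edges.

Unit-capacity flow: source→left, listed edges, right→sink; max matching = max flow.
Augmenting path P1→Q2 (+1); matched 1.
Augmenting path P4→Q1 (+1); matched 2.
Augmenting path P7→Q3 (+1); matched 3.
Augmenting path P2→Q2→P1→Q4 (+1); matched 4.
No augmenting path remains; maximum matching = 4.
König certificate: {P1, P4, P7, Q2} is a vertex cover of size 4 (every listed pair touches it), so no matching can be larger.

4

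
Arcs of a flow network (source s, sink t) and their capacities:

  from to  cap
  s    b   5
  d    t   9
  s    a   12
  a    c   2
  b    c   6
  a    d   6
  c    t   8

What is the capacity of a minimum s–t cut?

13

Augment s→a→c→t: bottleneck 2, flow now 2.
Augment s→a→d→t: bottleneck 6, flow now 8.
Augment s→b→c→t: bottleneck 5, flow now 13.
No augmenting path remains; maximum flow = 13.
By max-flow min-cut, the minimum cut capacity equals the max flow.
In the residual graph, reachable from s: {s, a}.
Min-cut edges: s→b (5), a→c (2), a→d (6); capacity 5 + 2 + 6 = 13.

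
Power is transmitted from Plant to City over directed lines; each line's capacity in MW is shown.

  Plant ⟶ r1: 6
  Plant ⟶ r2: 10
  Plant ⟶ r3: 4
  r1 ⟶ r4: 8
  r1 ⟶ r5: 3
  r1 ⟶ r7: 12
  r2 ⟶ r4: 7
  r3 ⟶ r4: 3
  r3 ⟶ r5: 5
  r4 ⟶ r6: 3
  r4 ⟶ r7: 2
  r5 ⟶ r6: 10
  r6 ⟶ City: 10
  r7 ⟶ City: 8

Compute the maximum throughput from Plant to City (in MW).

Augment Plant→r1→r7→City: bottleneck 6, flow now 6.
Augment Plant→r2→r4→r6→City: bottleneck 3, flow now 9.
Augment Plant→r2→r4→r7→City: bottleneck 2, flow now 11.
Augment Plant→r3→r5→r6→City: bottleneck 4, flow now 15.
No augmenting path remains; maximum flow = 15.
In the residual graph, reachable from Plant: {Plant, r2, r4}.
Min-cut edges: Plant→r1 (6), Plant→r3 (4), r4→r6 (3), r4→r7 (2); capacity 6 + 4 + 3 + 2 = 15.
This cut is saturated, so no flow can exceed 15.

15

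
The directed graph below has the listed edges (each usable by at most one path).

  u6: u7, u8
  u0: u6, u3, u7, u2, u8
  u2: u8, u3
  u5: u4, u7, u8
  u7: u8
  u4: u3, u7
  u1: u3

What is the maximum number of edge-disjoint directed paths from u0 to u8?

Assign every edge capacity 1; by Menger, the answer equals the max flow.
Path u0→u8 (+1); total 1.
Path u0→u2→u8 (+1); total 2.
Path u0→u6→u8 (+1); total 3.
Path u0→u7→u8 (+1); total 4.
No residual u0→u8 path; max flow = 4.
Certifying cut of size 4: {u0→u2, u0→u6, u0→u7, u0→u8}.

4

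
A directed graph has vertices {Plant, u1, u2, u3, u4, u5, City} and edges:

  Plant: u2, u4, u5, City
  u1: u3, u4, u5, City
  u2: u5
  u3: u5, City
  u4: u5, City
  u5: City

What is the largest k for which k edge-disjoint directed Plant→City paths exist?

Assign every edge capacity 1; by Menger, the answer equals the max flow.
Path Plant→City (+1); total 1.
Path Plant→u4→City (+1); total 2.
Path Plant→u5→City (+1); total 3.
No residual Plant→City path; max flow = 3.
Certifying cut of size 3: {Plant→City, Plant→u4, u5→City}.

3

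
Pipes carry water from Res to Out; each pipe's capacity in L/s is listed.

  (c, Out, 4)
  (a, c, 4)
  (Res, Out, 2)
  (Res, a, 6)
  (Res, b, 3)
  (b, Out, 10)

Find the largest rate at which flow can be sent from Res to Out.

Augment Res→Out: bottleneck 2, flow now 2.
Augment Res→b→Out: bottleneck 3, flow now 5.
Augment Res→a→c→Out: bottleneck 4, flow now 9.
No augmenting path remains; maximum flow = 9.
In the residual graph, reachable from Res: {Res, a}.
Min-cut edges: Res→b (3), Res→Out (2), a→c (4); capacity 3 + 2 + 4 = 9.
This cut is saturated, so no flow can exceed 9.

9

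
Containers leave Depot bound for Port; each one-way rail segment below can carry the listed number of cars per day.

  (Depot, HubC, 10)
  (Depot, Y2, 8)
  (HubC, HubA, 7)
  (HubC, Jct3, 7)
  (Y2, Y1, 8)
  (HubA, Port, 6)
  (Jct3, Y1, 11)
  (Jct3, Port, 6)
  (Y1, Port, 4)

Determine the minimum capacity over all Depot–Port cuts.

Augment Depot→HubC→HubA→Port: bottleneck 6, flow now 6.
Augment Depot→HubC→Jct3→Port: bottleneck 4, flow now 10.
Augment Depot→Y2→Y1→Port: bottleneck 4, flow now 14.
No augmenting path remains; maximum flow = 14.
By max-flow min-cut, the minimum cut capacity equals the max flow.
In the residual graph, reachable from Depot: {Depot, Y2, Y1}.
Min-cut edges: Depot→HubC (10), Y1→Port (4); capacity 10 + 4 = 14.

14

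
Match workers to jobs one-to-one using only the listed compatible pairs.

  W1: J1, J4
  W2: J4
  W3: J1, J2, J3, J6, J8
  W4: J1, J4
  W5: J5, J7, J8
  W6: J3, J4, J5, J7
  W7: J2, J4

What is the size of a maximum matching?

Unit-capacity flow: source→left, listed edges, right→sink; max matching = max flow.
Augmenting path W1→J1 (+1); matched 1.
Augmenting path W2→J4 (+1); matched 2.
Augmenting path W3→J2 (+1); matched 3.
Augmenting path W5→J5 (+1); matched 4.
Augmenting path W6→J3 (+1); matched 5.
Augmenting path W7→J2→W3→J6 (+1); matched 6.
No augmenting path remains; maximum matching = 6.
König certificate: {W3, W5, W6, W7, J1, J4} is a vertex cover of size 6 (every listed pair touches it), so no matching can be larger.

6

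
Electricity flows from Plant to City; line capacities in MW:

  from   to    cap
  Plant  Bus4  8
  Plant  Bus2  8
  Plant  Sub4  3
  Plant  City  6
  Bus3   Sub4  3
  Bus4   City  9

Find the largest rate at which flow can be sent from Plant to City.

14

Augment Plant→City: bottleneck 6, flow now 6.
Augment Plant→Bus4→City: bottleneck 8, flow now 14.
No augmenting path remains; maximum flow = 14.
In the residual graph, reachable from Plant: {Plant, Bus2, Sub4}.
Min-cut edges: Plant→Bus4 (8), Plant→City (6); capacity 8 + 6 = 14.
This cut is saturated, so no flow can exceed 14.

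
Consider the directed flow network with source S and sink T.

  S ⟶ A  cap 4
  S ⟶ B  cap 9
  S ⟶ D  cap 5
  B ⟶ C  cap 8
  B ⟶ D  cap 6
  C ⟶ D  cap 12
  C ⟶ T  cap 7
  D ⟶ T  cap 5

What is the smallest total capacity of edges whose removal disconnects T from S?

Augment S→D→T: bottleneck 5, flow now 5.
Augment S→B→C→T: bottleneck 7, flow now 12.
No augmenting path remains; maximum flow = 12.
By max-flow min-cut, the minimum cut capacity equals the max flow.
In the residual graph, reachable from S: {S, A, B, C, D}.
Min-cut edges: C→T (7), D→T (5); capacity 7 + 5 = 12.

12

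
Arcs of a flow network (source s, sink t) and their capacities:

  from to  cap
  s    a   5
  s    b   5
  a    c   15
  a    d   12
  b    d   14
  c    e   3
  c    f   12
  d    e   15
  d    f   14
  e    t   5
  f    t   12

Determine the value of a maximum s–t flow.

Augment s→a→c→e→t: bottleneck 3, flow now 3.
Augment s→a→c→f→t: bottleneck 2, flow now 5.
Augment s→b→d→e→t: bottleneck 2, flow now 7.
Augment s→b→d→f→t: bottleneck 3, flow now 10.
No augmenting path remains; maximum flow = 10.
In the residual graph, reachable from s: {s}.
Min-cut edges: s→a (5), s→b (5); capacity 5 + 5 = 10.
This cut is saturated, so no flow can exceed 10.

10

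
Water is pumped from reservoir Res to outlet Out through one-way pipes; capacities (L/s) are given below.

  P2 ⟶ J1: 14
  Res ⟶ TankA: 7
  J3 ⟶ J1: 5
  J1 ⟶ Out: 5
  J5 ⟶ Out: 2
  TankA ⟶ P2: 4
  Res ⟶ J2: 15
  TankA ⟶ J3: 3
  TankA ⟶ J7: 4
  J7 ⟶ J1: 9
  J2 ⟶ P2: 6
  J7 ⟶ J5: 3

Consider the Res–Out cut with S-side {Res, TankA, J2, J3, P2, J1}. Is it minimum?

No — its capacity is 9, but the minimum cut has capacity 7.

Given cut capacity: 4 + 5 = 9.
Augment Res→TankA→J3→J1→Out: bottleneck 3, flow now 3.
Augment Res→TankA→P2→J1→Out: bottleneck 2, flow now 5.
Augment Res→TankA→J7→J5→Out: bottleneck 2, flow now 7.
No augmenting path remains; maximum flow = 7.
In the residual graph, reachable from Res: {Res, TankA, J2, J3, P2, J7, J1, J5}.
Min-cut edges: J1→Out (5), J5→Out (2); capacity 5 + 2 = 7.
Cut capacity 9 exceeds the max flow 7, so it is not minimum.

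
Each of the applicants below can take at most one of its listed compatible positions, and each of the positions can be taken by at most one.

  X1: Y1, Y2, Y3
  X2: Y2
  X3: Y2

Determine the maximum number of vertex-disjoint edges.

Unit-capacity flow: source→left, listed edges, right→sink; max matching = max flow.
Augmenting path X1→Y1 (+1); matched 1.
Augmenting path X2→Y2 (+1); matched 2.
No augmenting path remains; maximum matching = 2.
König certificate: {X1, Y2} is a vertex cover of size 2 (every listed pair touches it), so no matching can be larger.

2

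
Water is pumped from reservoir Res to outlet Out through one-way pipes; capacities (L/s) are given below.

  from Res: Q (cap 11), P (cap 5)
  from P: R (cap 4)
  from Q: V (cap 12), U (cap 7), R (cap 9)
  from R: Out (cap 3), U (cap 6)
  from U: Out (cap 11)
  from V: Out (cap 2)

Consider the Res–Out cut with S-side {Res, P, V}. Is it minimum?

No — its capacity is 17, but the minimum cut has capacity 15.

Given cut capacity: 11 + 4 + 2 = 17.
Augment Res→P→R→Out: bottleneck 3, flow now 3.
Augment Res→Q→U→Out: bottleneck 7, flow now 10.
Augment Res→Q→V→Out: bottleneck 2, flow now 12.
Augment Res→P→R→U→Out: bottleneck 1, flow now 13.
Augment Res→Q→R→U→Out: bottleneck 2, flow now 15.
No augmenting path remains; maximum flow = 15.
In the residual graph, reachable from Res: {Res, P}.
Min-cut edges: Res→Q (11), P→R (4); capacity 11 + 4 = 15.
Cut capacity 17 exceeds the max flow 15, so it is not minimum.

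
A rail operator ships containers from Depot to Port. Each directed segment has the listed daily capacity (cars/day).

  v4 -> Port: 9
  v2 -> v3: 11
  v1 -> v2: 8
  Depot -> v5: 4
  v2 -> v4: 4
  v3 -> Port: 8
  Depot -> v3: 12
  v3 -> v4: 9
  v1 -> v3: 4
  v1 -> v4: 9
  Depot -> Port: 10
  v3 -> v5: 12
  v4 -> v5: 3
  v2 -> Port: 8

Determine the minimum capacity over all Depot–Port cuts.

22

Augment Depot→Port: bottleneck 10, flow now 10.
Augment Depot→v3→Port: bottleneck 8, flow now 18.
Augment Depot→v3→v4→Port: bottleneck 4, flow now 22.
No augmenting path remains; maximum flow = 22.
By max-flow min-cut, the minimum cut capacity equals the max flow.
In the residual graph, reachable from Depot: {Depot, v5}.
Min-cut edges: Depot→v3 (12), Depot→Port (10); capacity 12 + 10 = 22.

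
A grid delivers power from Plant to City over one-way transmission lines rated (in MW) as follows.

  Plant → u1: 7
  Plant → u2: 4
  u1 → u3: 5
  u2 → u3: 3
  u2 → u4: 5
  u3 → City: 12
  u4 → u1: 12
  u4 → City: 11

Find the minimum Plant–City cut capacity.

Augment Plant→u1→u3→City: bottleneck 5, flow now 5.
Augment Plant→u2→u3→City: bottleneck 3, flow now 8.
Augment Plant→u2→u4→City: bottleneck 1, flow now 9.
No augmenting path remains; maximum flow = 9.
By max-flow min-cut, the minimum cut capacity equals the max flow.
In the residual graph, reachable from Plant: {Plant, u1}.
Min-cut edges: Plant→u2 (4), u1→u3 (5); capacity 4 + 5 = 9.

9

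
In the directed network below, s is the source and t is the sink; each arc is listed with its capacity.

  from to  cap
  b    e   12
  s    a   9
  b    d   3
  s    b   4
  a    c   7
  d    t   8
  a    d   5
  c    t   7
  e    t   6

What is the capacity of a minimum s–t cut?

13

Augment s→a→c→t: bottleneck 7, flow now 7.
Augment s→a→d→t: bottleneck 2, flow now 9.
Augment s→b→d→t: bottleneck 3, flow now 12.
Augment s→b→e→t: bottleneck 1, flow now 13.
No augmenting path remains; maximum flow = 13.
By max-flow min-cut, the minimum cut capacity equals the max flow.
In the residual graph, reachable from s: {s}.
Min-cut edges: s→a (9), s→b (4); capacity 9 + 4 = 13.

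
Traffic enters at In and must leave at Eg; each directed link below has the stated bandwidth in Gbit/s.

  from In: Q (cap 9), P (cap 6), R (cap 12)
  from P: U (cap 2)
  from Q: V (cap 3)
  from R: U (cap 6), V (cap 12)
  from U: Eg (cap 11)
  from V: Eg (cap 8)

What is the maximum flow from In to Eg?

Augment In→P→U→Eg: bottleneck 2, flow now 2.
Augment In→Q→V→Eg: bottleneck 3, flow now 5.
Augment In→R→U→Eg: bottleneck 6, flow now 11.
Augment In→R→V→Eg: bottleneck 5, flow now 16.
No augmenting path remains; maximum flow = 16.
In the residual graph, reachable from In: {In, P, Q, R, V}.
Min-cut edges: P→U (2), R→U (6), V→Eg (8); capacity 2 + 6 + 8 = 16.
This cut is saturated, so no flow can exceed 16.

16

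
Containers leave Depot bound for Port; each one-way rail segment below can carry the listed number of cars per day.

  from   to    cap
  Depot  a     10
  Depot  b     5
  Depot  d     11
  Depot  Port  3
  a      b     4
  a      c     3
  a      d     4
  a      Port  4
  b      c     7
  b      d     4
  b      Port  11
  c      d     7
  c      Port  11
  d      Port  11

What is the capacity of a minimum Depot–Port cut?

Augment Depot→Port: bottleneck 3, flow now 3.
Augment Depot→a→Port: bottleneck 4, flow now 7.
Augment Depot→b→Port: bottleneck 5, flow now 12.
Augment Depot→d→Port: bottleneck 11, flow now 23.
Augment Depot→a→b→Port: bottleneck 4, flow now 27.
Augment Depot→a→c→Port: bottleneck 2, flow now 29.
No augmenting path remains; maximum flow = 29.
By max-flow min-cut, the minimum cut capacity equals the max flow.
In the residual graph, reachable from Depot: {Depot}.
Min-cut edges: Depot→a (10), Depot→b (5), Depot→d (11), Depot→Port (3); capacity 10 + 5 + 11 + 3 = 29.

29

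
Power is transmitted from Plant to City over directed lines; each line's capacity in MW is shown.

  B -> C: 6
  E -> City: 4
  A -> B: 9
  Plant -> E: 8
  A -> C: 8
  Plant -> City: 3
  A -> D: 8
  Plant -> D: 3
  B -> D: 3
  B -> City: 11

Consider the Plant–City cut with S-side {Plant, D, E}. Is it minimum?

Yes — it is a minimum cut (capacity 7).

Given cut capacity: 3 + 4 = 7.
Augment Plant→City: bottleneck 3, flow now 3.
Augment Plant→E→City: bottleneck 4, flow now 7.
No augmenting path remains; maximum flow = 7.
Cut capacity 7 equals the max flow, so it is a minimum cut.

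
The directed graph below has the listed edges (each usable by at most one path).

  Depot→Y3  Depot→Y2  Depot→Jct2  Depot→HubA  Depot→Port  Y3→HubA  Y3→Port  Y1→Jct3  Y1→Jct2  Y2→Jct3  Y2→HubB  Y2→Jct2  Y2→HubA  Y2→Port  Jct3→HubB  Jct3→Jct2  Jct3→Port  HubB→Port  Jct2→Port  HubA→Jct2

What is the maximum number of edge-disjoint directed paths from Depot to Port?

4

Assign every edge capacity 1; by Menger, the answer equals the max flow.
Path Depot→Port (+1); total 1.
Path Depot→Y3→Port (+1); total 2.
Path Depot→Y2→Port (+1); total 3.
Path Depot→Jct2→Port (+1); total 4.
No residual Depot→Port path; max flow = 4.
Certifying cut of size 4: {Depot→Port, Depot→Y2, Depot→Y3, Jct2→Port}.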